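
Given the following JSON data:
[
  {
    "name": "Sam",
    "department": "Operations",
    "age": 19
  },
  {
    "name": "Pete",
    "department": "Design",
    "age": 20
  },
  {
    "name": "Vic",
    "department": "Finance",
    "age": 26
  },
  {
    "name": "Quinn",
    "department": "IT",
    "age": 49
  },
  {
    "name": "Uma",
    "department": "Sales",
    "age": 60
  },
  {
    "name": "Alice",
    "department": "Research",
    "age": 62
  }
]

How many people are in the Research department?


Scanning records for department = Research
  Record 5: Alice
Count: 1

ANSWER: 1


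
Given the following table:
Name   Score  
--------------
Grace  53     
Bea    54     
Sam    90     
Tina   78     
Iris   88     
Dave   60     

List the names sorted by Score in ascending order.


Sorting by Score (ascending):
  Grace: 53
  Bea: 54
  Dave: 60
  Tina: 78
  Iris: 88
  Sam: 90


ANSWER: Grace, Bea, Dave, Tina, Iris, Sam


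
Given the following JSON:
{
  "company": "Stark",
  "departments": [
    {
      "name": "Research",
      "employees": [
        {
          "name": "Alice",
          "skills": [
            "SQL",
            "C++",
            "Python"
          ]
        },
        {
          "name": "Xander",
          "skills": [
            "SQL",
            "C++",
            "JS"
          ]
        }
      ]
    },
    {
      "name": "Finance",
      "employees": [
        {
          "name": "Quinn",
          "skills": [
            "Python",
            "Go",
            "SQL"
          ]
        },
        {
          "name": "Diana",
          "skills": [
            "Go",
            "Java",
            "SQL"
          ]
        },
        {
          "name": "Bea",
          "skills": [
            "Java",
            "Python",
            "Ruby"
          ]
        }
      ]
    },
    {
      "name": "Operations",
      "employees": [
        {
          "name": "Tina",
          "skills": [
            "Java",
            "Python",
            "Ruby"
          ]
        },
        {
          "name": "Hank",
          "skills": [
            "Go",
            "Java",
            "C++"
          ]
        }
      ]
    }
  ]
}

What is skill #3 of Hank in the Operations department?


Path: departments[2].employees[1].skills[2]
Value: C++

ANSWER: C++


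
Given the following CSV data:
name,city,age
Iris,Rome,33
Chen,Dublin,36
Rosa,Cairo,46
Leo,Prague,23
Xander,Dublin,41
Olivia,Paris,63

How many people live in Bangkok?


Scanning city column for 'Bangkok':
Total matches: 0

ANSWER: 0


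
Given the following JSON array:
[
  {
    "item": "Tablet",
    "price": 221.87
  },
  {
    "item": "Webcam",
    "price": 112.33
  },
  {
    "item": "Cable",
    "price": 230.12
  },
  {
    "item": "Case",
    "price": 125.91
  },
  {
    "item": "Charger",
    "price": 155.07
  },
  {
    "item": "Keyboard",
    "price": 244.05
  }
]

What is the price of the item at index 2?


Array index 2 -> Cable
price = 230.12

ANSWER: 230.12


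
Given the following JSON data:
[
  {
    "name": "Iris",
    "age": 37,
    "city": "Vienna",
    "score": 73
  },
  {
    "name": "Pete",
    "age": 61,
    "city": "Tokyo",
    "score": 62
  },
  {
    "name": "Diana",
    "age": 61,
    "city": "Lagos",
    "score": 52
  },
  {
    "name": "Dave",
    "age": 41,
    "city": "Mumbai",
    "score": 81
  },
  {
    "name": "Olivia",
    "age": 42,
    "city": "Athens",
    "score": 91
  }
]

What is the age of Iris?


Looking up record where name = Iris
Record index: 0
Field 'age' = 37

ANSWER: 37


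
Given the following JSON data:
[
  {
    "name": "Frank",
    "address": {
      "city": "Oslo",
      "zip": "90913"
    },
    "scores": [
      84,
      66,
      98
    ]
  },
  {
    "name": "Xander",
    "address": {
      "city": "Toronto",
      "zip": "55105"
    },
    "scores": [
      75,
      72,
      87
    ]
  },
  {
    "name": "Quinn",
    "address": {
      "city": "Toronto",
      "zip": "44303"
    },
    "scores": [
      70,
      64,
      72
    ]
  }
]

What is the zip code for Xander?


Path: records[1].address.zip
Value: 55105

ANSWER: 55105


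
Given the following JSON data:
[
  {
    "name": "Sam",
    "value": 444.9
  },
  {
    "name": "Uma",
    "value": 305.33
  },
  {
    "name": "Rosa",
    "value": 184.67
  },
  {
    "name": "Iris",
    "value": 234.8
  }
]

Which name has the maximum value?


Comparing values:
  Sam: 444.9
  Uma: 305.33
  Rosa: 184.67
  Iris: 234.8
Maximum: Sam (444.9)

ANSWER: Sam


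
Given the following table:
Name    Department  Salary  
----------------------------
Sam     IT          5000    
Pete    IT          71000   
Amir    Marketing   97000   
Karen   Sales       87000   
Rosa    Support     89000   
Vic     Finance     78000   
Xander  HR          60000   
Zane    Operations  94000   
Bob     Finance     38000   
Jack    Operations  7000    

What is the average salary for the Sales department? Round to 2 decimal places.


Sales department members:
  Karen: 87000
Sum = 87000
Count = 1
Average = 87000 / 1 = 87000.00

ANSWER: 87000.00


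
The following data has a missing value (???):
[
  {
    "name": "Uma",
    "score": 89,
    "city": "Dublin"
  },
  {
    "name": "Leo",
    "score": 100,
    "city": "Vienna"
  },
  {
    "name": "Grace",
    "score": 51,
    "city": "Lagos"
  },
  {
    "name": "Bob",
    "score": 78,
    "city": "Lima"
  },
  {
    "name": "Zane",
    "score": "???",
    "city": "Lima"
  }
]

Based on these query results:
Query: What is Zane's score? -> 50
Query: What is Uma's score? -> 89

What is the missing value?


The missing value is Zane's score
From query: Zane's score = 50

ANSWER: 50


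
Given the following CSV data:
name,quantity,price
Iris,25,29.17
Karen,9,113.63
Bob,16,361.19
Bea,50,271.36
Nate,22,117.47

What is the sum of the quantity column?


Values in 'quantity' column:
  Row 1: 25
  Row 2: 9
  Row 3: 16
  Row 4: 50
  Row 5: 22
Sum = 25 + 9 + 16 + 50 + 22 = 122

ANSWER: 122


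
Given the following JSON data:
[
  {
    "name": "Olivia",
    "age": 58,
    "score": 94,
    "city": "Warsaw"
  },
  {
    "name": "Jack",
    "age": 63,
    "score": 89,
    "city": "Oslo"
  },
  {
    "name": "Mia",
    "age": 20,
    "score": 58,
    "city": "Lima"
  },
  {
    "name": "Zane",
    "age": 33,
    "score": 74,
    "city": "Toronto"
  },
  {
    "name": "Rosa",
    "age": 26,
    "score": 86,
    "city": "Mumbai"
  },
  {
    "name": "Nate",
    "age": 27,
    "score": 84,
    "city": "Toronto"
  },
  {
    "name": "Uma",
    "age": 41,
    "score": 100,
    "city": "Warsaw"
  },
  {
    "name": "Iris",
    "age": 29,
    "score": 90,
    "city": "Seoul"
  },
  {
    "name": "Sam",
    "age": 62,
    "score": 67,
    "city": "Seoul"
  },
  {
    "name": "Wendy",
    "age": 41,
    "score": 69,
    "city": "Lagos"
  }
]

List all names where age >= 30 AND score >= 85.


Checking both conditions:
  Olivia (age=58, score=94) -> YES
  Jack (age=63, score=89) -> YES
  Mia (age=20, score=58) -> no
  Zane (age=33, score=74) -> no
  Rosa (age=26, score=86) -> no
  Nate (age=27, score=84) -> no
  Uma (age=41, score=100) -> YES
  Iris (age=29, score=90) -> no
  Sam (age=62, score=67) -> no
  Wendy (age=41, score=69) -> no


ANSWER: Olivia, Jack, Uma


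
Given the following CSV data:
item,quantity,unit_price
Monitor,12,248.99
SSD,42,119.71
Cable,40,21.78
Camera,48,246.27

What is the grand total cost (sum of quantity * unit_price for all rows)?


Computing row totals:
  Monitor: 12 * 248.99 = 2987.88
  SSD: 42 * 119.71 = 5027.82
  Cable: 40 * 21.78 = 871.2
  Camera: 48 * 246.27 = 11820.96
Grand total = 2987.88 + 5027.82 + 871.2 + 11820.96 = 20707.86

ANSWER: 20707.86


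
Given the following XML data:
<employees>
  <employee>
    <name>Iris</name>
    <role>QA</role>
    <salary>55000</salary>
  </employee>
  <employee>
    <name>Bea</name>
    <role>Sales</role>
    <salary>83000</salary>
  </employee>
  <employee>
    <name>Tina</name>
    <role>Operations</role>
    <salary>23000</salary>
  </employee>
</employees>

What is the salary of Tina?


Searching for <employee> with <name>Tina</name>
Found at position 3
<salary>23000</salary>

ANSWER: 23000


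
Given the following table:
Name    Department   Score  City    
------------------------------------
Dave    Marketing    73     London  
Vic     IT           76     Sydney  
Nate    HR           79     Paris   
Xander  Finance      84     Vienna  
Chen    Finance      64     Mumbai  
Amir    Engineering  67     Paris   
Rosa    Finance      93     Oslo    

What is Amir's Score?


Row 6: Amir
Score = 67

ANSWER: 67


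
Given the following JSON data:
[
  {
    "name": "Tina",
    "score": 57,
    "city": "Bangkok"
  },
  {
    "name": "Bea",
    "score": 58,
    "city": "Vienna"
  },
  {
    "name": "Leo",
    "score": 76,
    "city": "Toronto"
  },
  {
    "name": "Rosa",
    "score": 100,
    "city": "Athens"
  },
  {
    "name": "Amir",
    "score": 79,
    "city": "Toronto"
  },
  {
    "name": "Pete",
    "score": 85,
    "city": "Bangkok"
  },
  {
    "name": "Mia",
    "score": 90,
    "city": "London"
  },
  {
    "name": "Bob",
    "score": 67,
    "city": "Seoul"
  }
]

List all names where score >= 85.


Filtering records where score >= 85:
  Tina (score=57) -> no
  Bea (score=58) -> no
  Leo (score=76) -> no
  Rosa (score=100) -> YES
  Amir (score=79) -> no
  Pete (score=85) -> YES
  Mia (score=90) -> YES
  Bob (score=67) -> no


ANSWER: Rosa, Pete, Mia


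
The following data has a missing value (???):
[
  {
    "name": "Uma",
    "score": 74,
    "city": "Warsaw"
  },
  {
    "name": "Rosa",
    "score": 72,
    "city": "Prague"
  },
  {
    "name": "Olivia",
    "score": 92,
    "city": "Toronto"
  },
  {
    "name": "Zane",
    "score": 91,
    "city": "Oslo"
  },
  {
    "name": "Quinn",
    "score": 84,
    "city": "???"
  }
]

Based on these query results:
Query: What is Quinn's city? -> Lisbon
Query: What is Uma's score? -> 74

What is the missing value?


The missing value is Quinn's city
From query: Quinn's city = Lisbon

ANSWER: Lisbon


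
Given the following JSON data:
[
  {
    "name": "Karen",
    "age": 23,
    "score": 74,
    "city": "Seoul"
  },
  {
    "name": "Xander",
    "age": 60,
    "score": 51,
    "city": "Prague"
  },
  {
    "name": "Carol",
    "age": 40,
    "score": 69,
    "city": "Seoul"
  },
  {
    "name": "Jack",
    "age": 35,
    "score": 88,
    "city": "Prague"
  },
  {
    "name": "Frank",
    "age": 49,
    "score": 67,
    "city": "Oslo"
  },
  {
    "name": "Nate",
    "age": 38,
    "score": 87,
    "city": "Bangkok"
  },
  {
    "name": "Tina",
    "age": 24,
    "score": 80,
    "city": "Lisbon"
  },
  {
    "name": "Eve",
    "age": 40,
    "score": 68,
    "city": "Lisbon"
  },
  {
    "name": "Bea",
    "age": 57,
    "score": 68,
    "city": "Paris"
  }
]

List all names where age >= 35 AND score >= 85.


Checking both conditions:
  Karen (age=23, score=74) -> no
  Xander (age=60, score=51) -> no
  Carol (age=40, score=69) -> no
  Jack (age=35, score=88) -> YES
  Frank (age=49, score=67) -> no
  Nate (age=38, score=87) -> YES
  Tina (age=24, score=80) -> no
  Eve (age=40, score=68) -> no
  Bea (age=57, score=68) -> no


ANSWER: Jack, Nate


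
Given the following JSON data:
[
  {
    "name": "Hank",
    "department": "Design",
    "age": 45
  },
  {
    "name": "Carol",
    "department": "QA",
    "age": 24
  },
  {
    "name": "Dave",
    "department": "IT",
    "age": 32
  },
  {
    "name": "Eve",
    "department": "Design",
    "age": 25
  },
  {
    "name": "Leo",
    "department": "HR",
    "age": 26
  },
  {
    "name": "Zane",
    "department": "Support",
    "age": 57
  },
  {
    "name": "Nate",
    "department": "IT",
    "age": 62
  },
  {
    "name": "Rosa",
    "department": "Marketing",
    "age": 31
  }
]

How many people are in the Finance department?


Scanning records for department = Finance
  No matches found
Count: 0

ANSWER: 0


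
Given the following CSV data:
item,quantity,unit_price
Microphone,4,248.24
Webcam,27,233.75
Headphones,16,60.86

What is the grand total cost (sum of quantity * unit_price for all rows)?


Computing row totals:
  Microphone: 4 * 248.24 = 992.96
  Webcam: 27 * 233.75 = 6311.25
  Headphones: 16 * 60.86 = 973.76
Grand total = 992.96 + 6311.25 + 973.76 = 8277.97

ANSWER: 8277.97


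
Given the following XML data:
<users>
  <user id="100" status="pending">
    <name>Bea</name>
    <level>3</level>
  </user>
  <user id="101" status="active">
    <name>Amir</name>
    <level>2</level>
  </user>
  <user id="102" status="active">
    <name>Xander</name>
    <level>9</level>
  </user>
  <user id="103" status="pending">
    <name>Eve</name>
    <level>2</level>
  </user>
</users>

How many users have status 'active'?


Counting users with status='active':
  Amir (id=101) -> MATCH
  Xander (id=102) -> MATCH
Count: 2

ANSWER: 2


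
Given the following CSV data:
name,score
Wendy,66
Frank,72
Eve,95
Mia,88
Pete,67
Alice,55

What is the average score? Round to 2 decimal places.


Scores: 66, 72, 95, 88, 67, 55
Sum = 443
Count = 6
Average = 443 / 6 = 73.83

ANSWER: 73.83


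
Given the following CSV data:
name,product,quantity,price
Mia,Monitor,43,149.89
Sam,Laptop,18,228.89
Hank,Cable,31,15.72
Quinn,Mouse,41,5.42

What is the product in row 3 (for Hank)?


Row 3: Hank
Column 'product' = Cable

ANSWER: Cable


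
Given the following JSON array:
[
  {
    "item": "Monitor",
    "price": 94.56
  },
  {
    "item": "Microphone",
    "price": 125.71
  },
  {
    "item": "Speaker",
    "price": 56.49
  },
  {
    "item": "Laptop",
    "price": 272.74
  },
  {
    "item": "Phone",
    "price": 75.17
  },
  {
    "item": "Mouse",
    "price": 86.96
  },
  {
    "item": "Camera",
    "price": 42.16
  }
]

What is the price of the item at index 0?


Array index 0 -> Monitor
price = 94.56

ANSWER: 94.56


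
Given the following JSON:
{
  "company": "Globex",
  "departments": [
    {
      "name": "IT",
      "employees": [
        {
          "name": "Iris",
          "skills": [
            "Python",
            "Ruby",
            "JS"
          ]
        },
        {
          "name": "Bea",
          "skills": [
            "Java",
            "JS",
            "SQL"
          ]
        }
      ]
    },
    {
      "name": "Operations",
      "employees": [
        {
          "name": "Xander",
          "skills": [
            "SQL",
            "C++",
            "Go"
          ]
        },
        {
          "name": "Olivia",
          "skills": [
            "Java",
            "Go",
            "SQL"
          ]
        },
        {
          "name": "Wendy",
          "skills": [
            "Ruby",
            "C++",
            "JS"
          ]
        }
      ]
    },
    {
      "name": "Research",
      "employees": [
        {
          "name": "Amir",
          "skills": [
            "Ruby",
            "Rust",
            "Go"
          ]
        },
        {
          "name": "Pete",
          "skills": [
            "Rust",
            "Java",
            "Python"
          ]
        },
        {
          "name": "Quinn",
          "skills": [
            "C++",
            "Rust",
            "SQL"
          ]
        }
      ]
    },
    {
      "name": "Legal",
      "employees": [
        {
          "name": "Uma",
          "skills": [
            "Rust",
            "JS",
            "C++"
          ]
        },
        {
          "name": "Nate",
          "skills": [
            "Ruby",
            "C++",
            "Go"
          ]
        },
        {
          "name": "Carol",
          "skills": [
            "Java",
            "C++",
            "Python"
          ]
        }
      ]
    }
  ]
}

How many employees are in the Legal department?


Path: departments[3].employees
Count: 3

ANSWER: 3


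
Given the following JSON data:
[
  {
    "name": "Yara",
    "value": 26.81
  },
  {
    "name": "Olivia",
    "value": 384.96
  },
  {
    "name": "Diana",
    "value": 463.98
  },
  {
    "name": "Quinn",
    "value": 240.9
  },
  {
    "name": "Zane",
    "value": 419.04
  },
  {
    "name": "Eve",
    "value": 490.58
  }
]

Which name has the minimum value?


Comparing values:
  Yara: 26.81
  Olivia: 384.96
  Diana: 463.98
  Quinn: 240.9
  Zane: 419.04
  Eve: 490.58
Minimum: Yara (26.81)

ANSWER: Yara


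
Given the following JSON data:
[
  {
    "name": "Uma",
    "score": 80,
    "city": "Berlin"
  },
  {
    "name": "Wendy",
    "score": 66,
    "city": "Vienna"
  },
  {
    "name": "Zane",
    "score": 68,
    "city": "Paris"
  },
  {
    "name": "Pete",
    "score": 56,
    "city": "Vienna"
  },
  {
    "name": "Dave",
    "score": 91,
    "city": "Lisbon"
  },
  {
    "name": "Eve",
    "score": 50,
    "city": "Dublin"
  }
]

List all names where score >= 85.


Filtering records where score >= 85:
  Uma (score=80) -> no
  Wendy (score=66) -> no
  Zane (score=68) -> no
  Pete (score=56) -> no
  Dave (score=91) -> YES
  Eve (score=50) -> no


ANSWER: Dave


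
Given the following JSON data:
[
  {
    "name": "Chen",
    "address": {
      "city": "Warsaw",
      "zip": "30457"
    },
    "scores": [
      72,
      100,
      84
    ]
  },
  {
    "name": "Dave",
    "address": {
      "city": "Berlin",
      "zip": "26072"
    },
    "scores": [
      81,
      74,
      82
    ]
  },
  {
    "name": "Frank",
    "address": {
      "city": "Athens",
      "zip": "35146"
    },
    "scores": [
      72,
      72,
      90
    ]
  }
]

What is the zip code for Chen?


Path: records[0].address.zip
Value: 30457

ANSWER: 30457


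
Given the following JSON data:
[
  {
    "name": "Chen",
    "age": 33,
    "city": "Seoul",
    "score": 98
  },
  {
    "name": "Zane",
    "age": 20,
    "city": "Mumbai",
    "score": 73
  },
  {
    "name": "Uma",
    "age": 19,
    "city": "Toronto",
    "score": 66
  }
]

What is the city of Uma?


Looking up record where name = Uma
Record index: 2
Field 'city' = Toronto

ANSWER: Toronto


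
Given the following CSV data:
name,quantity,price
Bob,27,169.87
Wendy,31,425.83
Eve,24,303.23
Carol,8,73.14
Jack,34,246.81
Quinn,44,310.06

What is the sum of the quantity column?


Values in 'quantity' column:
  Row 1: 27
  Row 2: 31
  Row 3: 24
  Row 4: 8
  Row 5: 34
  Row 6: 44
Sum = 27 + 31 + 24 + 8 + 34 + 44 = 168

ANSWER: 168


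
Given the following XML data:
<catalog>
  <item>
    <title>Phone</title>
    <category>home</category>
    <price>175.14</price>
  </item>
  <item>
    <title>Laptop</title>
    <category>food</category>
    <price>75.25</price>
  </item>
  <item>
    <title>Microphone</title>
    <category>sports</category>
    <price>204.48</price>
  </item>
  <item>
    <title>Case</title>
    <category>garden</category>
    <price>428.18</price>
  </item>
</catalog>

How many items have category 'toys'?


Scanning <item> elements for <category>toys</category>:
Count: 0

ANSWER: 0


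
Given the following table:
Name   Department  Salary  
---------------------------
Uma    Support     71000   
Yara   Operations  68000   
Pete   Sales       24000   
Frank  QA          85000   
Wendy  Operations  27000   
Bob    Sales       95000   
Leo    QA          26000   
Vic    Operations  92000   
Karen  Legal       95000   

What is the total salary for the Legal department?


Legal department members:
  Karen: 95000
Total = 95000 = 95000

ANSWER: 95000


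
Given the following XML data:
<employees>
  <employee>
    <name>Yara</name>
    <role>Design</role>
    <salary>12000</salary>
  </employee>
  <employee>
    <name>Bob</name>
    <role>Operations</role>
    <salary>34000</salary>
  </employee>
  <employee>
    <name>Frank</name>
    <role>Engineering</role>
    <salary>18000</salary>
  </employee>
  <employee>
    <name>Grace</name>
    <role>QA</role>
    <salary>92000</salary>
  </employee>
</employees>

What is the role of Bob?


Searching for <employee> with <name>Bob</name>
Found at position 2
<role>Operations</role>

ANSWER: Operations


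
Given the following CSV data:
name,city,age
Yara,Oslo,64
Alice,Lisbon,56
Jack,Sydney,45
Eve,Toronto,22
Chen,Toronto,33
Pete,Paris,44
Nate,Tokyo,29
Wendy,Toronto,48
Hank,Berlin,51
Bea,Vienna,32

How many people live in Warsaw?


Scanning city column for 'Warsaw':
Total matches: 0

ANSWER: 0


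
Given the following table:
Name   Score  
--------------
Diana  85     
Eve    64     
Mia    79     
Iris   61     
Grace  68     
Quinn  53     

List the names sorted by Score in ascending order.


Sorting by Score (ascending):
  Quinn: 53
  Iris: 61
  Eve: 64
  Grace: 68
  Mia: 79
  Diana: 85


ANSWER: Quinn, Iris, Eve, Grace, Mia, Diana


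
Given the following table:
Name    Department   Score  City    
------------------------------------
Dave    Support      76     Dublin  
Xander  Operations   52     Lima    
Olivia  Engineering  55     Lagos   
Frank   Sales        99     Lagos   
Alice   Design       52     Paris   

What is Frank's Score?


Row 4: Frank
Score = 99

ANSWER: 99


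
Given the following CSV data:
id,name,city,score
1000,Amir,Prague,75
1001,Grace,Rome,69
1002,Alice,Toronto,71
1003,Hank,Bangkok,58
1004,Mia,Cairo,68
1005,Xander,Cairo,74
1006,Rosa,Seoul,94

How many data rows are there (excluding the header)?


Counting rows (excluding header):
Header: id,name,city,score
Data rows: 7

ANSWER: 7


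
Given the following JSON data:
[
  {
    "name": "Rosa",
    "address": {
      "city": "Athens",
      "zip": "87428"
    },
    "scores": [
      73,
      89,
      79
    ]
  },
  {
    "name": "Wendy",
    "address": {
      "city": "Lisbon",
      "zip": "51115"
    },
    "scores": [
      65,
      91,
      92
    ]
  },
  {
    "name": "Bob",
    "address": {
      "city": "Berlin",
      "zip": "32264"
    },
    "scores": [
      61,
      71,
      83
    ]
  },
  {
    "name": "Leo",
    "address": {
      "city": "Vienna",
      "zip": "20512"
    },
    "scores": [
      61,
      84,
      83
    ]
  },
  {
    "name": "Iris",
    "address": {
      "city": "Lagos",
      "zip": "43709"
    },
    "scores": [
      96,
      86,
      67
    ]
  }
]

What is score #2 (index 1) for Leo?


Path: records[3].scores[1]
Value: 84

ANSWER: 84


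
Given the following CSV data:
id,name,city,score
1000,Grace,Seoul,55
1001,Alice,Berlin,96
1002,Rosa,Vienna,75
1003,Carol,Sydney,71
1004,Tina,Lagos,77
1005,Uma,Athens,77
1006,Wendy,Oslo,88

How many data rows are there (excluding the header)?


Counting rows (excluding header):
Header: id,name,city,score
Data rows: 7

ANSWER: 7


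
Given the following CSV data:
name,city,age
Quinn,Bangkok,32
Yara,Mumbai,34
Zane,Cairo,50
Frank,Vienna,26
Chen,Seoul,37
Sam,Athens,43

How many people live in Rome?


Scanning city column for 'Rome':
Total matches: 0

ANSWER: 0


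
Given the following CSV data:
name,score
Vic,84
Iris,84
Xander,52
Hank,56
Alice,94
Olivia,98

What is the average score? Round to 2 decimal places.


Scores: 84, 84, 52, 56, 94, 98
Sum = 468
Count = 6
Average = 468 / 6 = 78.00

ANSWER: 78.00


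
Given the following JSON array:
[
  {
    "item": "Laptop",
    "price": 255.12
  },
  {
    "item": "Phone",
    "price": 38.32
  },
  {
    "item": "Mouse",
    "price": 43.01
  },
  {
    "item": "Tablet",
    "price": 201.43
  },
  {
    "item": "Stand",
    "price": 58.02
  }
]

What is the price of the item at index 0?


Array index 0 -> Laptop
price = 255.12

ANSWER: 255.12


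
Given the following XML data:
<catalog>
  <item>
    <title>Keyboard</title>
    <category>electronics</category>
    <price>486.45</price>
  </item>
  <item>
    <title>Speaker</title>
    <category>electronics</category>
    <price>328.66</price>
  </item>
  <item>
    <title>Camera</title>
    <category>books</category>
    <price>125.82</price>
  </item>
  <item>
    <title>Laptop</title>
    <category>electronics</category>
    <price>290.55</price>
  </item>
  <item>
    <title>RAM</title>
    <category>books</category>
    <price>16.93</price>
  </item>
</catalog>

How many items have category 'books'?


Scanning <item> elements for <category>books</category>:
  Item 3: Camera -> MATCH
  Item 5: RAM -> MATCH
Count: 2

ANSWER: 2


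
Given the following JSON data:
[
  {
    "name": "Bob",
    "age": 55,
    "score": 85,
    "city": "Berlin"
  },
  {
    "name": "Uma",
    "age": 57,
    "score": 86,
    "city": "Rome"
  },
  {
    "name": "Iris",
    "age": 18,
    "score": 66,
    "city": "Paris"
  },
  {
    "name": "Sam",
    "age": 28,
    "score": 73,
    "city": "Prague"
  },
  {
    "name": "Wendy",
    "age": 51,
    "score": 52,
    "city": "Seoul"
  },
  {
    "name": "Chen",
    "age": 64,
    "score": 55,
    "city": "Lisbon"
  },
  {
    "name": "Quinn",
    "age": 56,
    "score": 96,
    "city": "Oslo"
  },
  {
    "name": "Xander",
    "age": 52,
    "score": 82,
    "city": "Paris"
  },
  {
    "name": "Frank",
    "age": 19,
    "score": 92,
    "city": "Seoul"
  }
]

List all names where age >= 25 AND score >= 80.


Checking both conditions:
  Bob (age=55, score=85) -> YES
  Uma (age=57, score=86) -> YES
  Iris (age=18, score=66) -> no
  Sam (age=28, score=73) -> no
  Wendy (age=51, score=52) -> no
  Chen (age=64, score=55) -> no
  Quinn (age=56, score=96) -> YES
  Xander (age=52, score=82) -> YES
  Frank (age=19, score=92) -> no


ANSWER: Bob, Uma, Quinn, Xander


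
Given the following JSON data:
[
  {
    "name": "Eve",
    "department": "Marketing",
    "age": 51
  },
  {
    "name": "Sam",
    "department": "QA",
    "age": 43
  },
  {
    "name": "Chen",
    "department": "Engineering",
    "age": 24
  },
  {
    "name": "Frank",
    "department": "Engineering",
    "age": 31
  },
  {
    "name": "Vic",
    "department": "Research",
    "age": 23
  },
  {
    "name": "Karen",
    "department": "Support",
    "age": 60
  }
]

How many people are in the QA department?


Scanning records for department = QA
  Record 1: Sam
Count: 1

ANSWER: 1


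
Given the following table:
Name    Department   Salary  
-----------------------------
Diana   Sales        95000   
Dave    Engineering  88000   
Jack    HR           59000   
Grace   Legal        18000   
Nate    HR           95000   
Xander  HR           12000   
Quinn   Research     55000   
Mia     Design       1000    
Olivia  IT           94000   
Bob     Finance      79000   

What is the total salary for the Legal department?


Legal department members:
  Grace: 18000
Total = 18000 = 18000

ANSWER: 18000


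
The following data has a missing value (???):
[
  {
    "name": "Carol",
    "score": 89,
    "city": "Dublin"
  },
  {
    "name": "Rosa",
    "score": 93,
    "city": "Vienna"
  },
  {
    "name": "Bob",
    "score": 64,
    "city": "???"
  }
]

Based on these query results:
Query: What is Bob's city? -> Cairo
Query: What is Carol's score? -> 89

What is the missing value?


The missing value is Bob's city
From query: Bob's city = Cairo

ANSWER: Cairo


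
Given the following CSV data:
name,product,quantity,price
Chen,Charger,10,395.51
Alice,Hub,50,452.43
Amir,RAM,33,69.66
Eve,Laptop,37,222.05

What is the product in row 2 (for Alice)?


Row 2: Alice
Column 'product' = Hub

ANSWER: Hub


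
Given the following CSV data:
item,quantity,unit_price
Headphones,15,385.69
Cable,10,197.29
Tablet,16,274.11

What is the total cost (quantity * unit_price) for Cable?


Row: Cable
quantity = 10
unit_price = 197.29
total = 10 * 197.29 = 1972.9

ANSWER: 1972.9


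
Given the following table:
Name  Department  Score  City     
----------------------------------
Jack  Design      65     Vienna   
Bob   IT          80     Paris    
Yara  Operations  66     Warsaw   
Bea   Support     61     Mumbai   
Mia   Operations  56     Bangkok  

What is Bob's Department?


Row 2: Bob
Department = IT

ANSWER: IT


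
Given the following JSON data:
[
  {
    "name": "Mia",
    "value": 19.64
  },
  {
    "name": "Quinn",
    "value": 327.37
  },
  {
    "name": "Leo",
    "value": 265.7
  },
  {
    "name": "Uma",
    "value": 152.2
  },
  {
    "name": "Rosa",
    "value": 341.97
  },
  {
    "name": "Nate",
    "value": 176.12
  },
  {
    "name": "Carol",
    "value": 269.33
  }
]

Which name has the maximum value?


Comparing values:
  Mia: 19.64
  Quinn: 327.37
  Leo: 265.7
  Uma: 152.2
  Rosa: 341.97
  Nate: 176.12
  Carol: 269.33
Maximum: Rosa (341.97)

ANSWER: Rosa


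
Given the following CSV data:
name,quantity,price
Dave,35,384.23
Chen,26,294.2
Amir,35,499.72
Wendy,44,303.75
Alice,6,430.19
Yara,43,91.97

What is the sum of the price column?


Values in 'price' column:
  Row 1: 384.23
  Row 2: 294.2
  Row 3: 499.72
  Row 4: 303.75
  Row 5: 430.19
  Row 6: 91.97
Sum = 384.23 + 294.2 + 499.72 + 303.75 + 430.19 + 91.97 = 2004.06

ANSWER: 2004.06


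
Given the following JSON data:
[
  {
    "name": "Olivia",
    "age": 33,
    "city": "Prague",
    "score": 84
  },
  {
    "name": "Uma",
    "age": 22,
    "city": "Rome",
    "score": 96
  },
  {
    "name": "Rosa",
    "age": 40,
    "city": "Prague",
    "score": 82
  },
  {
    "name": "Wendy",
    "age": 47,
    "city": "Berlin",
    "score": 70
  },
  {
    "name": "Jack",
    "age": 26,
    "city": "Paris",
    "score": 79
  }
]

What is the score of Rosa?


Looking up record where name = Rosa
Record index: 2
Field 'score' = 82

ANSWER: 82


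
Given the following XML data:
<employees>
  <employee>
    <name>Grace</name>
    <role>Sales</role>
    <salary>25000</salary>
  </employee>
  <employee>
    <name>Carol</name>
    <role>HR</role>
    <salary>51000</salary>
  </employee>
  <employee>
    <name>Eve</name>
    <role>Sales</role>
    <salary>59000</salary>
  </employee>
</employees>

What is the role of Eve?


Searching for <employee> with <name>Eve</name>
Found at position 3
<role>Sales</role>

ANSWER: Sales


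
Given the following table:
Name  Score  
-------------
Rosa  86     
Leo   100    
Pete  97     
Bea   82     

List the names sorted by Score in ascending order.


Sorting by Score (ascending):
  Bea: 82
  Rosa: 86
  Pete: 97
  Leo: 100


ANSWER: Bea, Rosa, Pete, Leo


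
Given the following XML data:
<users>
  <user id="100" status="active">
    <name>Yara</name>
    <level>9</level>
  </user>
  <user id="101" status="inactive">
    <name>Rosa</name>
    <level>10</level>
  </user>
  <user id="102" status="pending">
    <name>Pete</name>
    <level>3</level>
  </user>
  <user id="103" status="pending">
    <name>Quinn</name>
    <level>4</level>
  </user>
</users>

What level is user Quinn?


Finding user: Quinn
<level>4</level>

ANSWER: 4


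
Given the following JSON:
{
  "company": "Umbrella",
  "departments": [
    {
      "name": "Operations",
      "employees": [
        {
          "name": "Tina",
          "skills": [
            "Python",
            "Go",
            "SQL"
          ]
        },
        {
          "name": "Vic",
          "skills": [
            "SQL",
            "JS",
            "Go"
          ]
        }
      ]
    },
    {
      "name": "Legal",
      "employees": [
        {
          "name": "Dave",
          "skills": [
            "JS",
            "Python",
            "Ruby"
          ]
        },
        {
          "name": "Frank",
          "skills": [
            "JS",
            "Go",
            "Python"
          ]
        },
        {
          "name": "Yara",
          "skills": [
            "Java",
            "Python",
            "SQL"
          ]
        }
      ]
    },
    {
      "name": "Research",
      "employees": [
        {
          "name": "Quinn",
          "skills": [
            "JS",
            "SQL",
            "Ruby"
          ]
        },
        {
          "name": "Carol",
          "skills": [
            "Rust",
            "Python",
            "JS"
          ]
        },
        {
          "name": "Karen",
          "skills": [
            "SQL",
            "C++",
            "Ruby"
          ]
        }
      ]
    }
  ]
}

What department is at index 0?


Path: departments[0].name
Value: Operations

ANSWER: Operations


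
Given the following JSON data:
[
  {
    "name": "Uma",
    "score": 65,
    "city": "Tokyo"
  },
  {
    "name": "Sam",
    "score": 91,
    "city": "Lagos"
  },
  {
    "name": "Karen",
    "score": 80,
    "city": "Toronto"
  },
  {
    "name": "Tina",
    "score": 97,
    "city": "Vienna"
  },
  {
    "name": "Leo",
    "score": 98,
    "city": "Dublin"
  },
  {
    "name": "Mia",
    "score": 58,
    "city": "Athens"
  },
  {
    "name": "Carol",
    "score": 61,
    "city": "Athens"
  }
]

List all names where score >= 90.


Filtering records where score >= 90:
  Uma (score=65) -> no
  Sam (score=91) -> YES
  Karen (score=80) -> no
  Tina (score=97) -> YES
  Leo (score=98) -> YES
  Mia (score=58) -> no
  Carol (score=61) -> no


ANSWER: Sam, Tina, Leo


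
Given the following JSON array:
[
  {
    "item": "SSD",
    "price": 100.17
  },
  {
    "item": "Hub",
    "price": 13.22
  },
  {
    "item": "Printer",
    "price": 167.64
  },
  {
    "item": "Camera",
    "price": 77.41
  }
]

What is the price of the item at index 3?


Array index 3 -> Camera
price = 77.41

ANSWER: 77.41


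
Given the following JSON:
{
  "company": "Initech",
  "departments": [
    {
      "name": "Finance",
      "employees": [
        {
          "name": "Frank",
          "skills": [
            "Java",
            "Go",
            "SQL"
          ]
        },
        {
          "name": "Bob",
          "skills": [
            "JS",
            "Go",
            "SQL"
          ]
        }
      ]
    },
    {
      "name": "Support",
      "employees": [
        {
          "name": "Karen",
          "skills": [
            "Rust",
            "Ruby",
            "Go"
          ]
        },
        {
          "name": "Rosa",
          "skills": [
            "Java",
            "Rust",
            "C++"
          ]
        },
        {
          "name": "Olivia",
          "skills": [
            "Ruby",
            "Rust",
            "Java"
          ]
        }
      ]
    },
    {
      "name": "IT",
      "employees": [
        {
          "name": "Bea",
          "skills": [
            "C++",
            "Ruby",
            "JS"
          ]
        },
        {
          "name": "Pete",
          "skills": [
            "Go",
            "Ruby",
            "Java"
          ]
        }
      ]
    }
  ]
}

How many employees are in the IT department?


Path: departments[2].employees
Count: 2

ANSWER: 2


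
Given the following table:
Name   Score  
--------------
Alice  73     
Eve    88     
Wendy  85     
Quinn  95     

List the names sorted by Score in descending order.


Sorting by Score (descending):
  Quinn: 95
  Eve: 88
  Wendy: 85
  Alice: 73


ANSWER: Quinn, Eve, Wendy, Alice


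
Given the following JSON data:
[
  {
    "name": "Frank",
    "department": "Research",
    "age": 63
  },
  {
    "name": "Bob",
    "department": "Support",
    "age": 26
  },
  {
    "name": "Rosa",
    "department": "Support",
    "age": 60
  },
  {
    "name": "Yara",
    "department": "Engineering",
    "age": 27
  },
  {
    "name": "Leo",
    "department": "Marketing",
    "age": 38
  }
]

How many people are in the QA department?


Scanning records for department = QA
  No matches found
Count: 0

ANSWER: 0


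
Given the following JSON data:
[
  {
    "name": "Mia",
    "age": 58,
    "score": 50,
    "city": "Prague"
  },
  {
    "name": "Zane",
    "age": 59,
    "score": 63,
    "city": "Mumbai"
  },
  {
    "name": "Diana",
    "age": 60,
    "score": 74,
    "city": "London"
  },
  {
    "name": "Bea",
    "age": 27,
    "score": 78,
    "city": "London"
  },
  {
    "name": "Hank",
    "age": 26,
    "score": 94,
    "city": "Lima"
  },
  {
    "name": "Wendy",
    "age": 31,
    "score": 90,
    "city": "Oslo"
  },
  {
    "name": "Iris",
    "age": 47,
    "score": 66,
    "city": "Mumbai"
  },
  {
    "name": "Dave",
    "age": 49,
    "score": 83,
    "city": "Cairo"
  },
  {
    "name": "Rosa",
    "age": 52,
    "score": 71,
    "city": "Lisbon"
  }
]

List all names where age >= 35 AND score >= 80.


Checking both conditions:
  Mia (age=58, score=50) -> no
  Zane (age=59, score=63) -> no
  Diana (age=60, score=74) -> no
  Bea (age=27, score=78) -> no
  Hank (age=26, score=94) -> no
  Wendy (age=31, score=90) -> no
  Iris (age=47, score=66) -> no
  Dave (age=49, score=83) -> YES
  Rosa (age=52, score=71) -> no


ANSWER: Dave


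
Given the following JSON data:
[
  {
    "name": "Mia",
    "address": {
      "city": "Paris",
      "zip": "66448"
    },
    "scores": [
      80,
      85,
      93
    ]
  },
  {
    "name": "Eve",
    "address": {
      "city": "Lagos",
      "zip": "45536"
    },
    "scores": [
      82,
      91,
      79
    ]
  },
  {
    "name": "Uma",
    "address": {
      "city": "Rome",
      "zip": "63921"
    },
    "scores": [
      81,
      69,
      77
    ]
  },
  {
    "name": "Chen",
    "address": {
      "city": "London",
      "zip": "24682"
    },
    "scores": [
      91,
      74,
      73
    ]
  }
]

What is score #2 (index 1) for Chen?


Path: records[3].scores[1]
Value: 74

ANSWER: 74


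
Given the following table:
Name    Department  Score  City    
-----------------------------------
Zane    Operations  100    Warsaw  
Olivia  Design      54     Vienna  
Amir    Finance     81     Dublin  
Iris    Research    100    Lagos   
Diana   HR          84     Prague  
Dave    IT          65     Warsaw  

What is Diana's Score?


Row 5: Diana
Score = 84

ANSWER: 84


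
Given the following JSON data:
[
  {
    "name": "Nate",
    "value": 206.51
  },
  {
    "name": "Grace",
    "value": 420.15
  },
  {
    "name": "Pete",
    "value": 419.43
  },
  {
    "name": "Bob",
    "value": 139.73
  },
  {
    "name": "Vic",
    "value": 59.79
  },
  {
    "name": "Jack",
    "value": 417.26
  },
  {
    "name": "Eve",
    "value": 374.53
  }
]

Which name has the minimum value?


Comparing values:
  Nate: 206.51
  Grace: 420.15
  Pete: 419.43
  Bob: 139.73
  Vic: 59.79
  Jack: 417.26
  Eve: 374.53
Minimum: Vic (59.79)

ANSWER: Vic


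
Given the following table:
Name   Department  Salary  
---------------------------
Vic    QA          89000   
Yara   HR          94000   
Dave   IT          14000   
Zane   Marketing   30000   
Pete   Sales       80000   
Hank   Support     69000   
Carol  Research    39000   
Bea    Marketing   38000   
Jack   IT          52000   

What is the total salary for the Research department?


Research department members:
  Carol: 39000
Total = 39000 = 39000

ANSWER: 39000


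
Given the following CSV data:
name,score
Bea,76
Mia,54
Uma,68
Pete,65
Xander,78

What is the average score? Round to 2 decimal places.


Scores: 76, 54, 68, 65, 78
Sum = 341
Count = 5
Average = 341 / 5 = 68.20

ANSWER: 68.20


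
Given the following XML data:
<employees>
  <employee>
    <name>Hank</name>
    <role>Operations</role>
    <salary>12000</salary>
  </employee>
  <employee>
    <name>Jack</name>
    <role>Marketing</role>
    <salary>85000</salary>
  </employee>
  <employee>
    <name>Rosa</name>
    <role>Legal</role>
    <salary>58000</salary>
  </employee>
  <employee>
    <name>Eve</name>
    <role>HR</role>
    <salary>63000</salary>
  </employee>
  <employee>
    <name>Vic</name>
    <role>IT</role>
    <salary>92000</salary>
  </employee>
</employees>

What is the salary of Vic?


Searching for <employee> with <name>Vic</name>
Found at position 5
<salary>92000</salary>

ANSWER: 92000


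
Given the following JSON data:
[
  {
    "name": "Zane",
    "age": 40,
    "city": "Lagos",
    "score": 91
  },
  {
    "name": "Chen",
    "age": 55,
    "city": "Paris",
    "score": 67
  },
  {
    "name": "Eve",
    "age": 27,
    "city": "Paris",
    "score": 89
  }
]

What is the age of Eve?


Looking up record where name = Eve
Record index: 2
Field 'age' = 27

ANSWER: 27


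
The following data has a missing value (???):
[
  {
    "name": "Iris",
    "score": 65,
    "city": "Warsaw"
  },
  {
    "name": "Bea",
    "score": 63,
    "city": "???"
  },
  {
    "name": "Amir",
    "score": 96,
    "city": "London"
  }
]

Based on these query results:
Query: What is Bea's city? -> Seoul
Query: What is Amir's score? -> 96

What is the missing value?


The missing value is Bea's city
From query: Bea's city = Seoul

ANSWER: Seoul
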